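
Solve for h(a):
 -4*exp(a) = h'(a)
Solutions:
 h(a) = C1 - 4*exp(a)


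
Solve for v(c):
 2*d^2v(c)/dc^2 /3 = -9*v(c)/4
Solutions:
 v(c) = C1*sin(3*sqrt(6)*c/4) + C2*cos(3*sqrt(6)*c/4)


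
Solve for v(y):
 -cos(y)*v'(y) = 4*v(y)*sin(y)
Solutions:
 v(y) = C1*cos(y)^4


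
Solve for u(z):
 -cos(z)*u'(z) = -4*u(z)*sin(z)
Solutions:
 u(z) = C1/cos(z)^4


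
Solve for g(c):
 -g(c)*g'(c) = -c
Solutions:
 g(c) = -sqrt(C1 + c^2)
 g(c) = sqrt(C1 + c^2)


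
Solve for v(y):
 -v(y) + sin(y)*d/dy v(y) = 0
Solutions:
 v(y) = C1*sqrt(cos(y) - 1)/sqrt(cos(y) + 1)


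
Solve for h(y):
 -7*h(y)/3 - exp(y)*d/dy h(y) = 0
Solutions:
 h(y) = C1*exp(7*exp(-y)/3)


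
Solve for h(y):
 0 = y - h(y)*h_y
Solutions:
 h(y) = -sqrt(C1 + y^2)
 h(y) = sqrt(C1 + y^2)


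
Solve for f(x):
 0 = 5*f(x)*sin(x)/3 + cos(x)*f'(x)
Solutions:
 f(x) = C1*cos(x)^(5/3)


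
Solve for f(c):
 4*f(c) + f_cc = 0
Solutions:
 f(c) = C1*sin(2*c) + C2*cos(2*c)


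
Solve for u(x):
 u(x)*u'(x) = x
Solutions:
 u(x) = -sqrt(C1 + x^2)
 u(x) = sqrt(C1 + x^2)


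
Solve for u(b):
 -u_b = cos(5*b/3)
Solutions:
 u(b) = C1 - 3*sin(5*b/3)/5


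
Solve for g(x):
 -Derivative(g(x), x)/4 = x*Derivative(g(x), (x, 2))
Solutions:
 g(x) = C1 + C2*x^(3/4)


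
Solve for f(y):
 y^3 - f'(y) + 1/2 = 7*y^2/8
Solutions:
 f(y) = C1 + y^4/4 - 7*y^3/24 + y/2


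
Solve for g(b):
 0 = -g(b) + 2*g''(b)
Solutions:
 g(b) = C1*exp(-sqrt(2)*b/2) + C2*exp(sqrt(2)*b/2)


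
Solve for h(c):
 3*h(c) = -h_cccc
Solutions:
 h(c) = (C1*sin(sqrt(2)*3^(1/4)*c/2) + C2*cos(sqrt(2)*3^(1/4)*c/2))*exp(-sqrt(2)*3^(1/4)*c/2) + (C3*sin(sqrt(2)*3^(1/4)*c/2) + C4*cos(sqrt(2)*3^(1/4)*c/2))*exp(sqrt(2)*3^(1/4)*c/2)


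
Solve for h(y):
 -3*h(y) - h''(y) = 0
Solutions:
 h(y) = C1*sin(sqrt(3)*y) + C2*cos(sqrt(3)*y)


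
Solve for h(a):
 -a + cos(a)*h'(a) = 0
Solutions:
 h(a) = C1 + Integral(a/cos(a), a)


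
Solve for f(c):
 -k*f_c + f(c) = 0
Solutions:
 f(c) = C1*exp(c/k)


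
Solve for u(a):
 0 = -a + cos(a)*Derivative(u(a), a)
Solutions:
 u(a) = C1 + Integral(a/cos(a), a)


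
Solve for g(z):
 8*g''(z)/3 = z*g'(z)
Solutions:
 g(z) = C1 + C2*erfi(sqrt(3)*z/4)


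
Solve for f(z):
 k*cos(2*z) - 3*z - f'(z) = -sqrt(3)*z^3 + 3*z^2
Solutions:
 f(z) = C1 + k*sin(2*z)/2 + sqrt(3)*z^4/4 - z^3 - 3*z^2/2


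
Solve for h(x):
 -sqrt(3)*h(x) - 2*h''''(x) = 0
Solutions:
 h(x) = (C1*sin(2^(1/4)*3^(1/8)*x/2) + C2*cos(2^(1/4)*3^(1/8)*x/2))*exp(-2^(1/4)*3^(1/8)*x/2) + (C3*sin(2^(1/4)*3^(1/8)*x/2) + C4*cos(2^(1/4)*3^(1/8)*x/2))*exp(2^(1/4)*3^(1/8)*x/2)


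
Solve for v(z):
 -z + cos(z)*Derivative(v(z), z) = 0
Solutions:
 v(z) = C1 + Integral(z/cos(z), z)


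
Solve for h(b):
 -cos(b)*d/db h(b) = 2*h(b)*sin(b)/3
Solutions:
 h(b) = C1*cos(b)^(2/3)


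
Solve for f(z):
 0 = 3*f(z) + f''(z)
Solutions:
 f(z) = C1*sin(sqrt(3)*z) + C2*cos(sqrt(3)*z)


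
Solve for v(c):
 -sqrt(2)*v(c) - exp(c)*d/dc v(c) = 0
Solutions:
 v(c) = C1*exp(sqrt(2)*exp(-c))


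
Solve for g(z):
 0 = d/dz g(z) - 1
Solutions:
 g(z) = C1 + z


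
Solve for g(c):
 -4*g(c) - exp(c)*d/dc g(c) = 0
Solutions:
 g(c) = C1*exp(4*exp(-c))


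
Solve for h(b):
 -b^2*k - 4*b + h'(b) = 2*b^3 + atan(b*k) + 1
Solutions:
 h(b) = C1 + b^4/2 + b^3*k/3 + 2*b^2 + b + Piecewise((b*atan(b*k) - log(b^2*k^2 + 1)/(2*k), Ne(k, 0)), (0, True))


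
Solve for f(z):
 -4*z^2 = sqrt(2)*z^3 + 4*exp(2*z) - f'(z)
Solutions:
 f(z) = C1 + sqrt(2)*z^4/4 + 4*z^3/3 + 2*exp(2*z)


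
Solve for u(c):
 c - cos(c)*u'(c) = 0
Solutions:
 u(c) = C1 + Integral(c/cos(c), c)


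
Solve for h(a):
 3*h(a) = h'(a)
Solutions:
 h(a) = C1*exp(3*a)


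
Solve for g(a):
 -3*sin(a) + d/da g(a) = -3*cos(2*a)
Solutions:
 g(a) = C1 - 3*sin(2*a)/2 - 3*cos(a)


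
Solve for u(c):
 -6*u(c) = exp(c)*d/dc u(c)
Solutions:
 u(c) = C1*exp(6*exp(-c))


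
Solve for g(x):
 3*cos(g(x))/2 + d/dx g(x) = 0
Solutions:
 g(x) = pi - asin((C1 + exp(3*x))/(C1 - exp(3*x)))
 g(x) = asin((C1 + exp(3*x))/(C1 - exp(3*x)))


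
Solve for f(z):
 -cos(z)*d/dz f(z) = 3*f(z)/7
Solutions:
 f(z) = C1*(sin(z) - 1)^(3/14)/(sin(z) + 1)^(3/14)


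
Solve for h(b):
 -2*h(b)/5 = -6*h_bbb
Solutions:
 h(b) = C3*exp(15^(2/3)*b/15) + (C1*sin(3^(1/6)*5^(2/3)*b/10) + C2*cos(3^(1/6)*5^(2/3)*b/10))*exp(-15^(2/3)*b/30)


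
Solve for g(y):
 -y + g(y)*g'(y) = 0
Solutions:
 g(y) = -sqrt(C1 + y^2)
 g(y) = sqrt(C1 + y^2)


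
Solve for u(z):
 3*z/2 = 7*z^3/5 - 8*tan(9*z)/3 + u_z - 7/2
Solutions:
 u(z) = C1 - 7*z^4/20 + 3*z^2/4 + 7*z/2 - 8*log(cos(9*z))/27


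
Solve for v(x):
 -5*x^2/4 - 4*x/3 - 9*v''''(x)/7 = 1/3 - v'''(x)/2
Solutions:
 v(x) = C1 + C2*x + C3*x^2 + C4*exp(7*x/18) + x^5/24 + 163*x^4/252 + 2983*x^3/441


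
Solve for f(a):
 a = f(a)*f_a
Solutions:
 f(a) = -sqrt(C1 + a^2)
 f(a) = sqrt(C1 + a^2)


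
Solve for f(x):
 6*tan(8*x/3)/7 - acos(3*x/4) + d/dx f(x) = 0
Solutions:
 f(x) = C1 + x*acos(3*x/4) - sqrt(16 - 9*x^2)/3 + 9*log(cos(8*x/3))/28


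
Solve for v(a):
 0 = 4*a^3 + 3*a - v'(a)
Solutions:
 v(a) = C1 + a^4 + 3*a^2/2


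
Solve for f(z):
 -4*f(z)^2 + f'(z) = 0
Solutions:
 f(z) = -1/(C1 + 4*z)


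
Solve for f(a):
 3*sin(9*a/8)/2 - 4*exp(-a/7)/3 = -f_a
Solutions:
 f(a) = C1 + 4*cos(9*a/8)/3 - 28*exp(-a/7)/3


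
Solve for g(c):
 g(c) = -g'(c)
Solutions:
 g(c) = C1*exp(-c)


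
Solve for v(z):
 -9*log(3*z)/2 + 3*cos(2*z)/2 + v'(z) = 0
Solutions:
 v(z) = C1 + 9*z*log(z)/2 - 9*z/2 + 9*z*log(3)/2 - 3*sin(2*z)/4


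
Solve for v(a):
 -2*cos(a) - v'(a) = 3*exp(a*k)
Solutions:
 v(a) = C1 - 2*sin(a) - 3*exp(a*k)/k


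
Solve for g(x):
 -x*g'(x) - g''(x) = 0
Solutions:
 g(x) = C1 + C2*erf(sqrt(2)*x/2)


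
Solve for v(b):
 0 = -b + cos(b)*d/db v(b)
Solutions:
 v(b) = C1 + Integral(b/cos(b), b)


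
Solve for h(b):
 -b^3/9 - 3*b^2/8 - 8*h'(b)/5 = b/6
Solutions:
 h(b) = C1 - 5*b^4/288 - 5*b^3/64 - 5*b^2/96


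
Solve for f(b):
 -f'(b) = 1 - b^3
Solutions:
 f(b) = C1 + b^4/4 - b


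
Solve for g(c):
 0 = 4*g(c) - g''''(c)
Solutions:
 g(c) = C1*exp(-sqrt(2)*c) + C2*exp(sqrt(2)*c) + C3*sin(sqrt(2)*c) + C4*cos(sqrt(2)*c)


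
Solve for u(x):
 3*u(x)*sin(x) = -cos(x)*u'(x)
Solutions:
 u(x) = C1*cos(x)^3


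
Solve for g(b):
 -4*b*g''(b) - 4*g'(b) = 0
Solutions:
 g(b) = C1 + C2*log(b)


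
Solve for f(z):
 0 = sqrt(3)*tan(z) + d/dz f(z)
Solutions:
 f(z) = C1 + sqrt(3)*log(cos(z))


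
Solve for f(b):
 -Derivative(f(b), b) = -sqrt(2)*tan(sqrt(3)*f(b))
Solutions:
 f(b) = sqrt(3)*(pi - asin(C1*exp(sqrt(6)*b)))/3
 f(b) = sqrt(3)*asin(C1*exp(sqrt(6)*b))/3


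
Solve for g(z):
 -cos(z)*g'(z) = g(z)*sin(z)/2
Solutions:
 g(z) = C1*sqrt(cos(z))


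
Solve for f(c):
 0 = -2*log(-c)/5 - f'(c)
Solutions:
 f(c) = C1 - 2*c*log(-c)/5 + 2*c/5


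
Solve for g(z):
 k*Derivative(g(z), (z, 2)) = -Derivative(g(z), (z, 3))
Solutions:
 g(z) = C1 + C2*z + C3*exp(-k*z)


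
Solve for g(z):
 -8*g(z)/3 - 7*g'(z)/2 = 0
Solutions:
 g(z) = C1*exp(-16*z/21)


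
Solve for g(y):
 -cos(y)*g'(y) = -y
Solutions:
 g(y) = C1 + Integral(y/cos(y), y)


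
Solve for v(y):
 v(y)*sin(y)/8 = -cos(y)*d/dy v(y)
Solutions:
 v(y) = C1*cos(y)^(1/8)


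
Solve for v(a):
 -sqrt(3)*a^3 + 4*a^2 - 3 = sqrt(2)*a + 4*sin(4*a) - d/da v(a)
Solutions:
 v(a) = C1 + sqrt(3)*a^4/4 - 4*a^3/3 + sqrt(2)*a^2/2 + 3*a - cos(4*a)


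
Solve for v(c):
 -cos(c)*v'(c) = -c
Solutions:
 v(c) = C1 + Integral(c/cos(c), c)


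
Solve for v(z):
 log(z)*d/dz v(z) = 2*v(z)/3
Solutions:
 v(z) = C1*exp(2*li(z)/3)


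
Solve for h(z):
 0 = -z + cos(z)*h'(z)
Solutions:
 h(z) = C1 + Integral(z/cos(z), z)


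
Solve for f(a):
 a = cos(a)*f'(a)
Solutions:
 f(a) = C1 + Integral(a/cos(a), a)


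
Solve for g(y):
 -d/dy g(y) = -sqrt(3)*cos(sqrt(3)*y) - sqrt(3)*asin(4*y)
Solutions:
 g(y) = C1 + sqrt(3)*(y*asin(4*y) + sqrt(1 - 16*y^2)/4) + sin(sqrt(3)*y)


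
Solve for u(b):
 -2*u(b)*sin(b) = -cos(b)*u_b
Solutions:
 u(b) = C1/cos(b)^2


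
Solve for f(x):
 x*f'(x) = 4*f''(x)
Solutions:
 f(x) = C1 + C2*erfi(sqrt(2)*x/4)


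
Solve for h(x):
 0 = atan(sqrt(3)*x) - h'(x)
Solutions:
 h(x) = C1 + x*atan(sqrt(3)*x) - sqrt(3)*log(3*x^2 + 1)/6


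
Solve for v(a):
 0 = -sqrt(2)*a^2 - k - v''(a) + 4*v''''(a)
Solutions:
 v(a) = C1 + C2*a + C3*exp(-a/2) + C4*exp(a/2) - sqrt(2)*a^4/12 + a^2*(-k/2 - 4*sqrt(2))


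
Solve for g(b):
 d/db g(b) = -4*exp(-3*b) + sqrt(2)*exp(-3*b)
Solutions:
 g(b) = C1 - sqrt(2)*exp(-3*b)/3 + 4*exp(-3*b)/3


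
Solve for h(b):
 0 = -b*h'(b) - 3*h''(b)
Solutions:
 h(b) = C1 + C2*erf(sqrt(6)*b/6)


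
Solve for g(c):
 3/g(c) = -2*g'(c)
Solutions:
 g(c) = -sqrt(C1 - 3*c)
 g(c) = sqrt(C1 - 3*c)


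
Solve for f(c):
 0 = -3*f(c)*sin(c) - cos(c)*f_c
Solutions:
 f(c) = C1*cos(c)^3


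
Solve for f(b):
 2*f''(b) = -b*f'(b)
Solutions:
 f(b) = C1 + C2*erf(b/2)


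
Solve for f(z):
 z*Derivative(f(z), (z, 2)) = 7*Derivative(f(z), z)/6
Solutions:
 f(z) = C1 + C2*z^(13/6)


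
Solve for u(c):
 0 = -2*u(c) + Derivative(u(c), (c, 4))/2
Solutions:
 u(c) = C1*exp(-sqrt(2)*c) + C2*exp(sqrt(2)*c) + C3*sin(sqrt(2)*c) + C4*cos(sqrt(2)*c)


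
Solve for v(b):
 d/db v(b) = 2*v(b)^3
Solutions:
 v(b) = -sqrt(2)*sqrt(-1/(C1 + 2*b))/2
 v(b) = sqrt(2)*sqrt(-1/(C1 + 2*b))/2


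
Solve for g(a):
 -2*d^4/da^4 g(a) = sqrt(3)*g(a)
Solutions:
 g(a) = (C1*sin(2^(1/4)*3^(1/8)*a/2) + C2*cos(2^(1/4)*3^(1/8)*a/2))*exp(-2^(1/4)*3^(1/8)*a/2) + (C3*sin(2^(1/4)*3^(1/8)*a/2) + C4*cos(2^(1/4)*3^(1/8)*a/2))*exp(2^(1/4)*3^(1/8)*a/2)


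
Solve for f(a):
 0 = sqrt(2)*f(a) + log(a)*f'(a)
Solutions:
 f(a) = C1*exp(-sqrt(2)*li(a))


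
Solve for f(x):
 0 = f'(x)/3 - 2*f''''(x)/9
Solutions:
 f(x) = C1 + C4*exp(2^(2/3)*3^(1/3)*x/2) + (C2*sin(2^(2/3)*3^(5/6)*x/4) + C3*cos(2^(2/3)*3^(5/6)*x/4))*exp(-2^(2/3)*3^(1/3)*x/4)


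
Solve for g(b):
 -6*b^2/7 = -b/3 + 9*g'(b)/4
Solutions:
 g(b) = C1 - 8*b^3/63 + 2*b^2/27


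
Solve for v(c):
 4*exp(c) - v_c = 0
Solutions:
 v(c) = C1 + 4*exp(c)


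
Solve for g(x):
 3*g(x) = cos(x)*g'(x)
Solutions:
 g(x) = C1*(sin(x) + 1)^(3/2)/(sin(x) - 1)^(3/2)


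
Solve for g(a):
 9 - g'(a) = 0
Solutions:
 g(a) = C1 + 9*a


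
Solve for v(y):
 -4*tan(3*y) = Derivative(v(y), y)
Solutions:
 v(y) = C1 + 4*log(cos(3*y))/3


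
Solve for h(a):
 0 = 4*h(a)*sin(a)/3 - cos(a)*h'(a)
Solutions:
 h(a) = C1/cos(a)^(4/3)


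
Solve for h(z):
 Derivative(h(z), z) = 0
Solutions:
 h(z) = C1


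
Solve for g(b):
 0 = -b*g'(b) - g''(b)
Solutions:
 g(b) = C1 + C2*erf(sqrt(2)*b/2)


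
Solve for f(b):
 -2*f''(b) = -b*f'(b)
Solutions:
 f(b) = C1 + C2*erfi(b/2)


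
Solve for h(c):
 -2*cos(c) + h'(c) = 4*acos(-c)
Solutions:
 h(c) = C1 + 4*c*acos(-c) + 4*sqrt(1 - c^2) + 2*sin(c)


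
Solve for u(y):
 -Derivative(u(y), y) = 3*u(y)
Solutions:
 u(y) = C1*exp(-3*y)


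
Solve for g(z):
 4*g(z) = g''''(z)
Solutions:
 g(z) = C1*exp(-sqrt(2)*z) + C2*exp(sqrt(2)*z) + C3*sin(sqrt(2)*z) + C4*cos(sqrt(2)*z)


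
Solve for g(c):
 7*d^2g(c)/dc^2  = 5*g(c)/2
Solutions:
 g(c) = C1*exp(-sqrt(70)*c/14) + C2*exp(sqrt(70)*c/14)


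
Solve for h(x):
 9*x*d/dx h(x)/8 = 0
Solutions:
 h(x) = C1


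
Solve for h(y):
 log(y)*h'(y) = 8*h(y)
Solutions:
 h(y) = C1*exp(8*li(y))


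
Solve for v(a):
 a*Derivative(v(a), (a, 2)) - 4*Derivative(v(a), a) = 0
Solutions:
 v(a) = C1 + C2*a^5


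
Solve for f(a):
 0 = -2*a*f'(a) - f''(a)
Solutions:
 f(a) = C1 + C2*erf(a)


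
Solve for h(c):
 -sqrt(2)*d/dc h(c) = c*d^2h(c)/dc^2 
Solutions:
 h(c) = C1 + C2*c^(1 - sqrt(2))


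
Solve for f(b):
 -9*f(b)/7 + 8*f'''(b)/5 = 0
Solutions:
 f(b) = C3*exp(45^(1/3)*7^(2/3)*b/14) + (C1*sin(3*3^(1/6)*5^(1/3)*7^(2/3)*b/28) + C2*cos(3*3^(1/6)*5^(1/3)*7^(2/3)*b/28))*exp(-45^(1/3)*7^(2/3)*b/28)


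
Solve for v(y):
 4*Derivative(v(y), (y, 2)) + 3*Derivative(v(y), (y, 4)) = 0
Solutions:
 v(y) = C1 + C2*y + C3*sin(2*sqrt(3)*y/3) + C4*cos(2*sqrt(3)*y/3)


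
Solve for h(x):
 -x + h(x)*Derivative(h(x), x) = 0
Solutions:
 h(x) = -sqrt(C1 + x^2)
 h(x) = sqrt(C1 + x^2)


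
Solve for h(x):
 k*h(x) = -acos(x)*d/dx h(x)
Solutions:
 h(x) = C1*exp(-k*Integral(1/acos(x), x))


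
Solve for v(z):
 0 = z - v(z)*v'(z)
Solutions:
 v(z) = -sqrt(C1 + z^2)
 v(z) = sqrt(C1 + z^2)


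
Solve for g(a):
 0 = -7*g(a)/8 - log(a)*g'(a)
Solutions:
 g(a) = C1*exp(-7*li(a)/8)


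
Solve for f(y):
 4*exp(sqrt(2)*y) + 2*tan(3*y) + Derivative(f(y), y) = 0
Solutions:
 f(y) = C1 - 2*sqrt(2)*exp(sqrt(2)*y) + 2*log(cos(3*y))/3


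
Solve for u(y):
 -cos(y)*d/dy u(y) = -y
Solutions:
 u(y) = C1 + Integral(y/cos(y), y)


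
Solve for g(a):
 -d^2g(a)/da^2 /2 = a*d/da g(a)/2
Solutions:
 g(a) = C1 + C2*erf(sqrt(2)*a/2)


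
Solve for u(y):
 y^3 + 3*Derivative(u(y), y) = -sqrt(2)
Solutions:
 u(y) = C1 - y^4/12 - sqrt(2)*y/3


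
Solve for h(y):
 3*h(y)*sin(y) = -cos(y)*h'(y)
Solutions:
 h(y) = C1*cos(y)^3


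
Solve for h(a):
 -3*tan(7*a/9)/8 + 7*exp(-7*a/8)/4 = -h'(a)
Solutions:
 h(a) = C1 + 27*log(tan(7*a/9)^2 + 1)/112 + 2*exp(-7*a/8)


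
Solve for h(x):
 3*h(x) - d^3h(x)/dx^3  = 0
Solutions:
 h(x) = C3*exp(3^(1/3)*x) + (C1*sin(3^(5/6)*x/2) + C2*cos(3^(5/6)*x/2))*exp(-3^(1/3)*x/2)


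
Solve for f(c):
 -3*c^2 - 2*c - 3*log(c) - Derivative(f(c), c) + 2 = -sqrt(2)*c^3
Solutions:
 f(c) = C1 + sqrt(2)*c^4/4 - c^3 - c^2 - 3*c*log(c) + 5*c


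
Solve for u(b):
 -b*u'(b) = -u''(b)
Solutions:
 u(b) = C1 + C2*erfi(sqrt(2)*b/2)


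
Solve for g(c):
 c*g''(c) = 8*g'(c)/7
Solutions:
 g(c) = C1 + C2*c^(15/7)


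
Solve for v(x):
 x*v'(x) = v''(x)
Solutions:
 v(x) = C1 + C2*erfi(sqrt(2)*x/2)


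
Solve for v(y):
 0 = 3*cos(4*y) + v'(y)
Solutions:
 v(y) = C1 - 3*sin(4*y)/4


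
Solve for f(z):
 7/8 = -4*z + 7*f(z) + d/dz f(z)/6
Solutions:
 f(z) = C1*exp(-42*z) + 4*z/7 + 131/1176


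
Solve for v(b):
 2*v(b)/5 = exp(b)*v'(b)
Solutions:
 v(b) = C1*exp(-2*exp(-b)/5)


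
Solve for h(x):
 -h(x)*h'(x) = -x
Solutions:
 h(x) = -sqrt(C1 + x^2)
 h(x) = sqrt(C1 + x^2)


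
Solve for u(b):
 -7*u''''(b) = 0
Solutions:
 u(b) = C1 + C2*b + C3*b^2 + C4*b^3


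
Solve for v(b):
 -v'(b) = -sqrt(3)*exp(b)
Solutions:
 v(b) = C1 + sqrt(3)*exp(b)


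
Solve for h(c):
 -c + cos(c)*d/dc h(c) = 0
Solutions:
 h(c) = C1 + Integral(c/cos(c), c)


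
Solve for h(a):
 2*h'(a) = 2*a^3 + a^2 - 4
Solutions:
 h(a) = C1 + a^4/4 + a^3/6 - 2*a


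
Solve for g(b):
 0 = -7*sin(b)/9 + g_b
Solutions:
 g(b) = C1 - 7*cos(b)/9


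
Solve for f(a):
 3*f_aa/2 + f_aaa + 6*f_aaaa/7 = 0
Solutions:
 f(a) = C1 + C2*a + (C3*sin(sqrt(203)*a/12) + C4*cos(sqrt(203)*a/12))*exp(-7*a/12)


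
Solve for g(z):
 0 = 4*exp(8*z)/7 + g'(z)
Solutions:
 g(z) = C1 - exp(8*z)/14


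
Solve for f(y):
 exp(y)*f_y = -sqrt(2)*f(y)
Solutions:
 f(y) = C1*exp(sqrt(2)*exp(-y))


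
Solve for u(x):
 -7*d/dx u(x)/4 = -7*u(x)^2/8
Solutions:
 u(x) = -2/(C1 + x)


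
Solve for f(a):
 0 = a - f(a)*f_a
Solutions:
 f(a) = -sqrt(C1 + a^2)
 f(a) = sqrt(C1 + a^2)


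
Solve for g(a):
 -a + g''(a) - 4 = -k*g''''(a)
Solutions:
 g(a) = C1 + C2*a + C3*exp(-a*sqrt(-1/k)) + C4*exp(a*sqrt(-1/k)) + a^3/6 + 2*a^2


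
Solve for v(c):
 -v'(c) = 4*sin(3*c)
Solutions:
 v(c) = C1 + 4*cos(3*c)/3


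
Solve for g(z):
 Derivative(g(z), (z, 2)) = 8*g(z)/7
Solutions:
 g(z) = C1*exp(-2*sqrt(14)*z/7) + C2*exp(2*sqrt(14)*z/7)


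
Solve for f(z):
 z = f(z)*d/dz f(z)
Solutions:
 f(z) = -sqrt(C1 + z^2)
 f(z) = sqrt(C1 + z^2)


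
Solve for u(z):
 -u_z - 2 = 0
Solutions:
 u(z) = C1 - 2*z


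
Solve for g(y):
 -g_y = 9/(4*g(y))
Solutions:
 g(y) = -sqrt(C1 - 18*y)/2
 g(y) = sqrt(C1 - 18*y)/2


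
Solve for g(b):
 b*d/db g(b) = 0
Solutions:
 g(b) = C1


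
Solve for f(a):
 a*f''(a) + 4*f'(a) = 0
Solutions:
 f(a) = C1 + C2/a^3


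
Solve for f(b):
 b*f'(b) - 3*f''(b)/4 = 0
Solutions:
 f(b) = C1 + C2*erfi(sqrt(6)*b/3)


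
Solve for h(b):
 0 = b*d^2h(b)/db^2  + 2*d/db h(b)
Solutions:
 h(b) = C1 + C2/b


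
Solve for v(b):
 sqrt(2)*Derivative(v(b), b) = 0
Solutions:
 v(b) = C1


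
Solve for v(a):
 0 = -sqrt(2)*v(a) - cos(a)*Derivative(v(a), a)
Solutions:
 v(a) = C1*(sin(a) - 1)^(sqrt(2)/2)/(sin(a) + 1)^(sqrt(2)/2)


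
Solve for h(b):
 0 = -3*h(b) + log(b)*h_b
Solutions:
 h(b) = C1*exp(3*li(b))


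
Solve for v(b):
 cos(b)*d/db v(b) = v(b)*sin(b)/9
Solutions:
 v(b) = C1/cos(b)^(1/9)


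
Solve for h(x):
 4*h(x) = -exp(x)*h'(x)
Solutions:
 h(x) = C1*exp(4*exp(-x))


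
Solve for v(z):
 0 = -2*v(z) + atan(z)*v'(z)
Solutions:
 v(z) = C1*exp(2*Integral(1/atan(z), z))


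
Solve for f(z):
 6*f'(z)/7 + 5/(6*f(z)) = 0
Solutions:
 f(z) = -sqrt(C1 - 70*z)/6
 f(z) = sqrt(C1 - 70*z)/6


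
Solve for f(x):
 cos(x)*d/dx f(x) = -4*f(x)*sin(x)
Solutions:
 f(x) = C1*cos(x)^4


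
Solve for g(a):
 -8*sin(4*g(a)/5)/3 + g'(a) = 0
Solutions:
 -8*a/3 + 5*log(cos(4*g(a)/5) - 1)/8 - 5*log(cos(4*g(a)/5) + 1)/8 = C1


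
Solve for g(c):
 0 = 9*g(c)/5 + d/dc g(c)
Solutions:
 g(c) = C1*exp(-9*c/5)


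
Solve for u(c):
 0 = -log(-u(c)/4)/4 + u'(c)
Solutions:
 -4*Integral(1/(log(-_y) - 2*log(2)), (_y, u(c))) = C1 - c


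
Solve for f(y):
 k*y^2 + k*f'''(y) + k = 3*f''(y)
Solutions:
 f(y) = C1 + C2*y + C3*exp(3*y/k) + k^2*y^3/27 + k*y^4/36 + k*y^2*(2*k^2 + 9)/54


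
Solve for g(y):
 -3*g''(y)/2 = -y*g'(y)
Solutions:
 g(y) = C1 + C2*erfi(sqrt(3)*y/3)


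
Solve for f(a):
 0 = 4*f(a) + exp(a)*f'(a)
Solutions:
 f(a) = C1*exp(4*exp(-a))


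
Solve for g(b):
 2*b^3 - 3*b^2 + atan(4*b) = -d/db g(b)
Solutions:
 g(b) = C1 - b^4/2 + b^3 - b*atan(4*b) + log(16*b^2 + 1)/8


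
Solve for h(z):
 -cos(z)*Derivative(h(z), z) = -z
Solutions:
 h(z) = C1 + Integral(z/cos(z), z)


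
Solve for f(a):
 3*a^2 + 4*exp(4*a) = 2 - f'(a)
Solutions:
 f(a) = C1 - a^3 + 2*a - exp(4*a)


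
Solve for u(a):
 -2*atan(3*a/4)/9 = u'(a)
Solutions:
 u(a) = C1 - 2*a*atan(3*a/4)/9 + 4*log(9*a^2 + 16)/27


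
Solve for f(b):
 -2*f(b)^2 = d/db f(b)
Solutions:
 f(b) = 1/(C1 + 2*b)


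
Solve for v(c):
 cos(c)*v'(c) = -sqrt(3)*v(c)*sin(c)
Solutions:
 v(c) = C1*cos(c)^(sqrt(3))


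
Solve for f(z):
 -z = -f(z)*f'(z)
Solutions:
 f(z) = -sqrt(C1 + z^2)
 f(z) = sqrt(C1 + z^2)


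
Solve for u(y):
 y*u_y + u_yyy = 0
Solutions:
 u(y) = C1 + Integral(C2*airyai(-y) + C3*airybi(-y), y)


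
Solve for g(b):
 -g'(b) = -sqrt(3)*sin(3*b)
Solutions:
 g(b) = C1 - sqrt(3)*cos(3*b)/3


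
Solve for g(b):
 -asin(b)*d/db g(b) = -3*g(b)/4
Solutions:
 g(b) = C1*exp(3*Integral(1/asin(b), b)/4)


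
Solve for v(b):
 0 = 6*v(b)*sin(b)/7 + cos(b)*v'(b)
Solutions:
 v(b) = C1*cos(b)^(6/7)


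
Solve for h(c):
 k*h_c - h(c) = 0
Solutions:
 h(c) = C1*exp(c/k)


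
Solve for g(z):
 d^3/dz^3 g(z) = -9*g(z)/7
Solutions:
 g(z) = C3*exp(-21^(2/3)*z/7) + (C1*sin(3*3^(1/6)*7^(2/3)*z/14) + C2*cos(3*3^(1/6)*7^(2/3)*z/14))*exp(21^(2/3)*z/14)


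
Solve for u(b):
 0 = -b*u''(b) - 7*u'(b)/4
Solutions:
 u(b) = C1 + C2/b^(3/4)


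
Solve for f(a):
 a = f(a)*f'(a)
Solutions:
 f(a) = -sqrt(C1 + a^2)
 f(a) = sqrt(C1 + a^2)


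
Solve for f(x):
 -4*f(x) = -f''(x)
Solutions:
 f(x) = C1*exp(-2*x) + C2*exp(2*x)


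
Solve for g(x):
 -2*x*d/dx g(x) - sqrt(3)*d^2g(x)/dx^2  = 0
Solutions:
 g(x) = C1 + C2*erf(3^(3/4)*x/3)


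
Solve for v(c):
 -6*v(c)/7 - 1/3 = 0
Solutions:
 v(c) = -7/18


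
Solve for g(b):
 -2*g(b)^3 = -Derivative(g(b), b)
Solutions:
 g(b) = -sqrt(2)*sqrt(-1/(C1 + 2*b))/2
 g(b) = sqrt(2)*sqrt(-1/(C1 + 2*b))/2


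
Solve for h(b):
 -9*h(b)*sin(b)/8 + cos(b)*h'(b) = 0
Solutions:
 h(b) = C1/cos(b)^(9/8)


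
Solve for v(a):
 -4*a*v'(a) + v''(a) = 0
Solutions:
 v(a) = C1 + C2*erfi(sqrt(2)*a)


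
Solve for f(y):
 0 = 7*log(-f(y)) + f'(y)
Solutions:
 -li(-f(y)) = C1 - 7*y


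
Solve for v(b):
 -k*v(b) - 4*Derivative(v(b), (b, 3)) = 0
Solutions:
 v(b) = C1*exp(2^(1/3)*b*(-k)^(1/3)/2) + C2*exp(2^(1/3)*b*(-k)^(1/3)*(-1 + sqrt(3)*I)/4) + C3*exp(-2^(1/3)*b*(-k)^(1/3)*(1 + sqrt(3)*I)/4)


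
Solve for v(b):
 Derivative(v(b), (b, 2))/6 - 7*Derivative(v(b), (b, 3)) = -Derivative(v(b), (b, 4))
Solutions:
 v(b) = C1 + C2*b + C3*exp(b*(21 - sqrt(435))/6) + C4*exp(b*(sqrt(435) + 21)/6)


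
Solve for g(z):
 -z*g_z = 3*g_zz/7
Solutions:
 g(z) = C1 + C2*erf(sqrt(42)*z/6)


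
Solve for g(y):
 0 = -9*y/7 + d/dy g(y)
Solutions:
 g(y) = C1 + 9*y^2/14


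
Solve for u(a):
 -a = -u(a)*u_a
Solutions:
 u(a) = -sqrt(C1 + a^2)
 u(a) = sqrt(C1 + a^2)


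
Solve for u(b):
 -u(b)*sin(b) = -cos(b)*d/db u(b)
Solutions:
 u(b) = C1/cos(b)


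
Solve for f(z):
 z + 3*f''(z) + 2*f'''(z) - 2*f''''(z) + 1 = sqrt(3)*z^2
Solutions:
 f(z) = C1 + C2*z + C3*exp(z*(1 - sqrt(7))/2) + C4*exp(z*(1 + sqrt(7))/2) + sqrt(3)*z^4/36 + z^3*(-4*sqrt(3) - 3)/54 + z^2*(-3 + 20*sqrt(3))/54


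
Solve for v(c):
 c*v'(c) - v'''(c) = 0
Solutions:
 v(c) = C1 + Integral(C2*airyai(c) + C3*airybi(c), c)


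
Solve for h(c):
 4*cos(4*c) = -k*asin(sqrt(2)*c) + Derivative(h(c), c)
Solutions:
 h(c) = C1 + k*(c*asin(sqrt(2)*c) + sqrt(2)*sqrt(1 - 2*c^2)/2) + sin(4*c)


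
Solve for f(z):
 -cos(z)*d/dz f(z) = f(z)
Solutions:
 f(z) = C1*sqrt(sin(z) - 1)/sqrt(sin(z) + 1)


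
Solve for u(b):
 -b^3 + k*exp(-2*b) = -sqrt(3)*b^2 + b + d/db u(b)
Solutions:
 u(b) = C1 - b^4/4 + sqrt(3)*b^3/3 - b^2/2 - k*exp(-2*b)/2


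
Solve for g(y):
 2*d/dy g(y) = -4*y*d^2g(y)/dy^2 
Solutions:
 g(y) = C1 + C2*sqrt(y)


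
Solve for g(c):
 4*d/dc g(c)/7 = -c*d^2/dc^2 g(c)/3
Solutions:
 g(c) = C1 + C2/c^(5/7)


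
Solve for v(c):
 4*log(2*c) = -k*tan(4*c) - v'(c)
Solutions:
 v(c) = C1 - 4*c*log(c) - 4*c*log(2) + 4*c + k*log(cos(4*c))/4


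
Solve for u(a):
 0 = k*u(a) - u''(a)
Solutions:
 u(a) = C1*exp(-a*sqrt(k)) + C2*exp(a*sqrt(k))


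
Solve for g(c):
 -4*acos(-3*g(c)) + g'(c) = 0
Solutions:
 Integral(1/acos(-3*_y), (_y, g(c))) = C1 + 4*c


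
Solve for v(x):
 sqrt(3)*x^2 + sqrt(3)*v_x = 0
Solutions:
 v(x) = C1 - x^3/3


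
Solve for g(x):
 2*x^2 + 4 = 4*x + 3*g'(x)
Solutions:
 g(x) = C1 + 2*x^3/9 - 2*x^2/3 + 4*x/3


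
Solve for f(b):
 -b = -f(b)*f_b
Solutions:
 f(b) = -sqrt(C1 + b^2)
 f(b) = sqrt(C1 + b^2)


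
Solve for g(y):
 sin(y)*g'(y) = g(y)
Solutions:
 g(y) = C1*sqrt(cos(y) - 1)/sqrt(cos(y) + 1)


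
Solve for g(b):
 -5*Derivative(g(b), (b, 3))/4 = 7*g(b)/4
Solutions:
 g(b) = C3*exp(-5^(2/3)*7^(1/3)*b/5) + (C1*sin(sqrt(3)*5^(2/3)*7^(1/3)*b/10) + C2*cos(sqrt(3)*5^(2/3)*7^(1/3)*b/10))*exp(5^(2/3)*7^(1/3)*b/10)


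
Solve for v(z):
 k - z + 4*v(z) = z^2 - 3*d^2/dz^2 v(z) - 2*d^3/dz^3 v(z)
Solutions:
 v(z) = C3*exp(-2*z) - k/4 + z^2/4 + z/4 + (C1*sin(sqrt(15)*z/4) + C2*cos(sqrt(15)*z/4))*exp(z/4) - 3/8


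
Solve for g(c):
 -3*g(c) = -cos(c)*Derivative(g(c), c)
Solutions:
 g(c) = C1*(sin(c) + 1)^(3/2)/(sin(c) - 1)^(3/2)


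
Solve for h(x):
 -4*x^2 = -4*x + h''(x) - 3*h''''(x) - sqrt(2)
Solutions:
 h(x) = C1 + C2*x + C3*exp(-sqrt(3)*x/3) + C4*exp(sqrt(3)*x/3) - x^4/3 + 2*x^3/3 + x^2*(-12 + sqrt(2)/2)


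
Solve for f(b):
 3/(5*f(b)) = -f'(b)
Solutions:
 f(b) = -sqrt(C1 - 30*b)/5
 f(b) = sqrt(C1 - 30*b)/5


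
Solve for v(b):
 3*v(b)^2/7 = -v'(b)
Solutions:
 v(b) = 7/(C1 + 3*b)


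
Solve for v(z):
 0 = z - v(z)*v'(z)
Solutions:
 v(z) = -sqrt(C1 + z^2)
 v(z) = sqrt(C1 + z^2)


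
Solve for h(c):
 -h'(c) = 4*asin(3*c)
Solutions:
 h(c) = C1 - 4*c*asin(3*c) - 4*sqrt(1 - 9*c^2)/3


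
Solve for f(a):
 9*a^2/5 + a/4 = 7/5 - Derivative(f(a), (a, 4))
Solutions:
 f(a) = C1 + C2*a + C3*a^2 + C4*a^3 - a^6/200 - a^5/480 + 7*a^4/120


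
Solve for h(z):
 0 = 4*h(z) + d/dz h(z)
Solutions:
 h(z) = C1*exp(-4*z)


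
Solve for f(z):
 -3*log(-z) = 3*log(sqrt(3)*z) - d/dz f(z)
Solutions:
 f(z) = C1 + 6*z*log(z) + z*(-6 + 3*log(3)/2 + 3*I*pi)


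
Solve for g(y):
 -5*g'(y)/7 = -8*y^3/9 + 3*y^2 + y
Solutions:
 g(y) = C1 + 14*y^4/45 - 7*y^3/5 - 7*y^2/10


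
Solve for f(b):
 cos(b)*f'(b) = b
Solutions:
 f(b) = C1 + Integral(b/cos(b), b)


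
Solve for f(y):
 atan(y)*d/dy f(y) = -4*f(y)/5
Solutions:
 f(y) = C1*exp(-4*Integral(1/atan(y), y)/5)


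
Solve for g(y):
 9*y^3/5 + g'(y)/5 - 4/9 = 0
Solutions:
 g(y) = C1 - 9*y^4/4 + 20*y/9


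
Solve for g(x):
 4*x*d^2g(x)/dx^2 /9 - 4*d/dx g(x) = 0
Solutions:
 g(x) = C1 + C2*x^10


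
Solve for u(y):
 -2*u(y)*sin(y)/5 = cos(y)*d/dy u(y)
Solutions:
 u(y) = C1*cos(y)^(2/5)


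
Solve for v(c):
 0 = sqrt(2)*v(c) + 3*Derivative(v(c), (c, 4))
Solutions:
 v(c) = (C1*sin(2^(5/8)*3^(3/4)*c/6) + C2*cos(2^(5/8)*3^(3/4)*c/6))*exp(-2^(5/8)*3^(3/4)*c/6) + (C3*sin(2^(5/8)*3^(3/4)*c/6) + C4*cos(2^(5/8)*3^(3/4)*c/6))*exp(2^(5/8)*3^(3/4)*c/6)


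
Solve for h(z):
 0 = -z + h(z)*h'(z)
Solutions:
 h(z) = -sqrt(C1 + z^2)
 h(z) = sqrt(C1 + z^2)


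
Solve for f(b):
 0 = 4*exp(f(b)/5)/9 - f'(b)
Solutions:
 f(b) = 5*log(-1/(C1 + 4*b)) + 5*log(45)


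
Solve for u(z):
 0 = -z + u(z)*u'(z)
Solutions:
 u(z) = -sqrt(C1 + z^2)
 u(z) = sqrt(C1 + z^2)


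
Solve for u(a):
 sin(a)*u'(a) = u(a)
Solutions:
 u(a) = C1*sqrt(cos(a) - 1)/sqrt(cos(a) + 1)


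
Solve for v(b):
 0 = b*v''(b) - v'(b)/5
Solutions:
 v(b) = C1 + C2*b^(6/5)


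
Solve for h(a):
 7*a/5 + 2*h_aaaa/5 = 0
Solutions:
 h(a) = C1 + C2*a + C3*a^2 + C4*a^3 - 7*a^5/240


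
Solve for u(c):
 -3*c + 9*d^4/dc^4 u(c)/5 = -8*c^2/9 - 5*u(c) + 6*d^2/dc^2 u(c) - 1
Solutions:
 u(c) = -8*c^2/45 + 3*c/5 + (C1 + C2*c)*exp(-sqrt(15)*c/3) + (C3 + C4*c)*exp(sqrt(15)*c/3) - 47/75


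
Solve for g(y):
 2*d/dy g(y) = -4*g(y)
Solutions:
 g(y) = C1*exp(-2*y)


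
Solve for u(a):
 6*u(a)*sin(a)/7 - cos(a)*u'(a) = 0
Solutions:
 u(a) = C1/cos(a)^(6/7)


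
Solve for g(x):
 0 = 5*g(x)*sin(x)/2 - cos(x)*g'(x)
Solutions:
 g(x) = C1/cos(x)^(5/2)


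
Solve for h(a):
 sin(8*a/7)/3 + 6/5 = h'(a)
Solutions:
 h(a) = C1 + 6*a/5 - 7*cos(8*a/7)/24


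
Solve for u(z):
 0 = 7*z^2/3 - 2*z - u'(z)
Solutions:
 u(z) = C1 + 7*z^3/9 - z^2


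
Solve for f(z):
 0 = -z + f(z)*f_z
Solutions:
 f(z) = -sqrt(C1 + z^2)
 f(z) = sqrt(C1 + z^2)


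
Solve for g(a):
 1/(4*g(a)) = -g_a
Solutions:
 g(a) = -sqrt(C1 - 2*a)/2
 g(a) = sqrt(C1 - 2*a)/2


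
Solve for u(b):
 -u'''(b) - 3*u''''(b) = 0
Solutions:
 u(b) = C1 + C2*b + C3*b^2 + C4*exp(-b/3)


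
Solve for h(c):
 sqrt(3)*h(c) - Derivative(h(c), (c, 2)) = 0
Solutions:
 h(c) = C1*exp(-3^(1/4)*c) + C2*exp(3^(1/4)*c)


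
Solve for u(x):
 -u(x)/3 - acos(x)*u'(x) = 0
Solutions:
 u(x) = C1*exp(-Integral(1/acos(x), x)/3)


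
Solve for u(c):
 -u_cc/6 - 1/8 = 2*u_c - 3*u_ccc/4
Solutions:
 u(c) = C1 + C2*exp(c*(1 - sqrt(217))/9) + C3*exp(c*(1 + sqrt(217))/9) - c/16


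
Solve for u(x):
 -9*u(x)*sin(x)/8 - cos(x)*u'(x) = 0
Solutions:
 u(x) = C1*cos(x)^(9/8)


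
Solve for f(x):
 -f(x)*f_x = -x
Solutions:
 f(x) = -sqrt(C1 + x^2)
 f(x) = sqrt(C1 + x^2)


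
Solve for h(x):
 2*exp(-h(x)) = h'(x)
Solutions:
 h(x) = log(C1 + 2*x)


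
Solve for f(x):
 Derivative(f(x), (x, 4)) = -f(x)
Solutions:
 f(x) = (C1*sin(sqrt(2)*x/2) + C2*cos(sqrt(2)*x/2))*exp(-sqrt(2)*x/2) + (C3*sin(sqrt(2)*x/2) + C4*cos(sqrt(2)*x/2))*exp(sqrt(2)*x/2)


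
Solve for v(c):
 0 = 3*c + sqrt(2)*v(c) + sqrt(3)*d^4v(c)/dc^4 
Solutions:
 v(c) = -3*sqrt(2)*c/2 + (C1*sin(2^(5/8)*3^(7/8)*c/6) + C2*cos(2^(5/8)*3^(7/8)*c/6))*exp(-2^(5/8)*3^(7/8)*c/6) + (C3*sin(2^(5/8)*3^(7/8)*c/6) + C4*cos(2^(5/8)*3^(7/8)*c/6))*exp(2^(5/8)*3^(7/8)*c/6)


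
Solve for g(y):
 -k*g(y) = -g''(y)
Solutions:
 g(y) = C1*exp(-sqrt(k)*y) + C2*exp(sqrt(k)*y)


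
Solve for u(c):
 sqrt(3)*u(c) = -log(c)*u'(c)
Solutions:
 u(c) = C1*exp(-sqrt(3)*li(c))


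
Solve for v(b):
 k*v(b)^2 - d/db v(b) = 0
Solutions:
 v(b) = -1/(C1 + b*k)


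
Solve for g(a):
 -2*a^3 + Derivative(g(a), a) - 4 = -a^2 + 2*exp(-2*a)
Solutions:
 g(a) = C1 + a^4/2 - a^3/3 + 4*a - exp(-2*a)


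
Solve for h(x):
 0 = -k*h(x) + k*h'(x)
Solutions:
 h(x) = C1*exp(x)


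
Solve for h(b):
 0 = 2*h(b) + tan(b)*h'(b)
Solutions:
 h(b) = C1/sin(b)^2


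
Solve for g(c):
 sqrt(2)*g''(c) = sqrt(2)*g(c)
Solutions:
 g(c) = C1*exp(-c) + C2*exp(c)


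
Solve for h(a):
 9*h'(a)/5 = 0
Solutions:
 h(a) = C1


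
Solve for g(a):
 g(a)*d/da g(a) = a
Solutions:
 g(a) = -sqrt(C1 + a^2)
 g(a) = sqrt(C1 + a^2)


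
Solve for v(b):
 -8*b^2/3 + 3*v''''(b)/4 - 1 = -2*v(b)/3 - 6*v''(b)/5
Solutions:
 v(b) = 4*b^2 + (C1*sin(2^(3/4)*sqrt(3)*b*cos(atan(sqrt(14)/6)/2)/3) + C2*cos(2^(3/4)*sqrt(3)*b*cos(atan(sqrt(14)/6)/2)/3))*exp(-2^(3/4)*sqrt(3)*b*sin(atan(sqrt(14)/6)/2)/3) + (C3*sin(2^(3/4)*sqrt(3)*b*cos(atan(sqrt(14)/6)/2)/3) + C4*cos(2^(3/4)*sqrt(3)*b*cos(atan(sqrt(14)/6)/2)/3))*exp(2^(3/4)*sqrt(3)*b*sin(atan(sqrt(14)/6)/2)/3) - 129/10


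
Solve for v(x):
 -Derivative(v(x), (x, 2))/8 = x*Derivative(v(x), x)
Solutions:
 v(x) = C1 + C2*erf(2*x)


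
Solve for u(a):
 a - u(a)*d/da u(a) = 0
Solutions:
 u(a) = -sqrt(C1 + a^2)
 u(a) = sqrt(C1 + a^2)


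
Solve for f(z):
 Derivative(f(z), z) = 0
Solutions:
 f(z) = C1


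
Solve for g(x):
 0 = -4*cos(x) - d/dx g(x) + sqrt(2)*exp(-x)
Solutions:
 g(x) = C1 - 4*sin(x) - sqrt(2)*exp(-x)


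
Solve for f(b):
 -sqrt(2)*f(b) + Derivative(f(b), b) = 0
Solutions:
 f(b) = C1*exp(sqrt(2)*b)


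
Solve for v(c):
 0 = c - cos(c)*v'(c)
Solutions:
 v(c) = C1 + Integral(c/cos(c), c)


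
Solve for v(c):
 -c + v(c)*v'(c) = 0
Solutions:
 v(c) = -sqrt(C1 + c^2)
 v(c) = sqrt(C1 + c^2)


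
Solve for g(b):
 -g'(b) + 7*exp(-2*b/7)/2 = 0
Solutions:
 g(b) = C1 - 49*exp(-2*b/7)/4


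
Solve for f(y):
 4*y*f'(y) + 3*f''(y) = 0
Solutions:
 f(y) = C1 + C2*erf(sqrt(6)*y/3)


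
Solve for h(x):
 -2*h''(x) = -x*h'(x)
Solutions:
 h(x) = C1 + C2*erfi(x/2)


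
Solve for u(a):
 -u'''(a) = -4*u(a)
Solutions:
 u(a) = C3*exp(2^(2/3)*a) + (C1*sin(2^(2/3)*sqrt(3)*a/2) + C2*cos(2^(2/3)*sqrt(3)*a/2))*exp(-2^(2/3)*a/2)


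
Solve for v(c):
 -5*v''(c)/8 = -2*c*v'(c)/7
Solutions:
 v(c) = C1 + C2*erfi(2*sqrt(70)*c/35)


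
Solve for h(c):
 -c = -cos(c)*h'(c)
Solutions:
 h(c) = C1 + Integral(c/cos(c), c)


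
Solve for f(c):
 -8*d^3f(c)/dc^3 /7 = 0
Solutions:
 f(c) = C1 + C2*c + C3*c^2


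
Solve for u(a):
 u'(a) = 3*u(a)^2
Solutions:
 u(a) = -1/(C1 + 3*a)


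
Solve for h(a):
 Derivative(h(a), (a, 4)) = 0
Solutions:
 h(a) = C1 + C2*a + C3*a^2 + C4*a^3


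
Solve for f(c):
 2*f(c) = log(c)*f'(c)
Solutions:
 f(c) = C1*exp(2*li(c))


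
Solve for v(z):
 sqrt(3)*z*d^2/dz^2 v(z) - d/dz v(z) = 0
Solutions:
 v(z) = C1 + C2*z^(sqrt(3)/3 + 1)


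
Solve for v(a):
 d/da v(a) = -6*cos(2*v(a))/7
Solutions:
 6*a/7 - log(sin(2*v(a)) - 1)/4 + log(sin(2*v(a)) + 1)/4 = C1


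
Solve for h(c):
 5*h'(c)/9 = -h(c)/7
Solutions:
 h(c) = C1*exp(-9*c/35)


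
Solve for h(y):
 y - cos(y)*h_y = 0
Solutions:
 h(y) = C1 + Integral(y/cos(y), y)


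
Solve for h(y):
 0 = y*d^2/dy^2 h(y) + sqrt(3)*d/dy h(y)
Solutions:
 h(y) = C1 + C2*y^(1 - sqrt(3))


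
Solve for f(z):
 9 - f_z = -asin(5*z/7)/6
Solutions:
 f(z) = C1 + z*asin(5*z/7)/6 + 9*z + sqrt(49 - 25*z^2)/30


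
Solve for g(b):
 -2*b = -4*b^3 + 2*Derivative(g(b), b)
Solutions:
 g(b) = C1 + b^4/2 - b^2/2


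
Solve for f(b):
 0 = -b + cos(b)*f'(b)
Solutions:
 f(b) = C1 + Integral(b/cos(b), b)


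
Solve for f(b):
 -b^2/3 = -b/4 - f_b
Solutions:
 f(b) = C1 + b^3/9 - b^2/8


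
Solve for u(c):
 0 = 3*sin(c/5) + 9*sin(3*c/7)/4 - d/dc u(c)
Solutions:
 u(c) = C1 - 15*cos(c/5) - 21*cos(3*c/7)/4


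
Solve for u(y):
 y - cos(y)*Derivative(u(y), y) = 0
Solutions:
 u(y) = C1 + Integral(y/cos(y), y)


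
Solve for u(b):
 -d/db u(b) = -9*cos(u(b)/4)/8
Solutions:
 -9*b/8 - 2*log(sin(u(b)/4) - 1) + 2*log(sin(u(b)/4) + 1) = C1


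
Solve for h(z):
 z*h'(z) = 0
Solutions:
 h(z) = C1


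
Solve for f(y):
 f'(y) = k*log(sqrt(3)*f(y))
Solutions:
 Integral(1/(2*log(_y) + log(3)), (_y, f(y))) = C1 + k*y/2


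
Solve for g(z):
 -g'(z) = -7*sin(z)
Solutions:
 g(z) = C1 - 7*cos(z)


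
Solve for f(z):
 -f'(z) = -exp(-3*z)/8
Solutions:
 f(z) = C1 - exp(-3*z)/24


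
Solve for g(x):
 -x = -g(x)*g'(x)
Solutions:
 g(x) = -sqrt(C1 + x^2)
 g(x) = sqrt(C1 + x^2)


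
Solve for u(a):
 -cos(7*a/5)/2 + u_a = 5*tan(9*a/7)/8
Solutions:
 u(a) = C1 - 35*log(cos(9*a/7))/72 + 5*sin(7*a/5)/14


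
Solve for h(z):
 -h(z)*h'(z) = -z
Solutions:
 h(z) = -sqrt(C1 + z^2)
 h(z) = sqrt(C1 + z^2)


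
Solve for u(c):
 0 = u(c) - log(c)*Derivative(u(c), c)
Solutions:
 u(c) = C1*exp(li(c))


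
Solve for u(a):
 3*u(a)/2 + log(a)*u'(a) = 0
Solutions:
 u(a) = C1*exp(-3*li(a)/2)


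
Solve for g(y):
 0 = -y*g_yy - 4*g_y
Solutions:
 g(y) = C1 + C2/y^3


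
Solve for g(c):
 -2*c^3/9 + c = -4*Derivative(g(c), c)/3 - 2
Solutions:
 g(c) = C1 + c^4/24 - 3*c^2/8 - 3*c/2


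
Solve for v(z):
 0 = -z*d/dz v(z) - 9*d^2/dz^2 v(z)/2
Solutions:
 v(z) = C1 + C2*erf(z/3)


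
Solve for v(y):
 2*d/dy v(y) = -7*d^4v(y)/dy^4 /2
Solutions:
 v(y) = C1 + C4*exp(-14^(2/3)*y/7) + (C2*sin(14^(2/3)*sqrt(3)*y/14) + C3*cos(14^(2/3)*sqrt(3)*y/14))*exp(14^(2/3)*y/14)


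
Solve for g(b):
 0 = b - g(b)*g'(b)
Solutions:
 g(b) = -sqrt(C1 + b^2)
 g(b) = sqrt(C1 + b^2)


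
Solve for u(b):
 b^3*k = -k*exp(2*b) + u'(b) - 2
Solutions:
 u(b) = C1 + b^4*k/4 + 2*b + k*exp(2*b)/2


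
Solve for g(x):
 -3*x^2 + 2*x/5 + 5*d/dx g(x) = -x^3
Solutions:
 g(x) = C1 - x^4/20 + x^3/5 - x^2/25


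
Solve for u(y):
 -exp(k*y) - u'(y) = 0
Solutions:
 u(y) = C1 - exp(k*y)/k


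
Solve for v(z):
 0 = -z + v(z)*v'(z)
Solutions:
 v(z) = -sqrt(C1 + z^2)
 v(z) = sqrt(C1 + z^2)


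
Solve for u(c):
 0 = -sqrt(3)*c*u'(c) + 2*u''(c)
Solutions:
 u(c) = C1 + C2*erfi(3^(1/4)*c/2)


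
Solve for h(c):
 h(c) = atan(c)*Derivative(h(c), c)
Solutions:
 h(c) = C1*exp(Integral(1/atan(c), c))


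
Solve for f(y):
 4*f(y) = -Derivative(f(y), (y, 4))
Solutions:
 f(y) = (C1*sin(y) + C2*cos(y))*exp(-y) + (C3*sin(y) + C4*cos(y))*exp(y)


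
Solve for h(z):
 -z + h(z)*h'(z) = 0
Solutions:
 h(z) = -sqrt(C1 + z^2)
 h(z) = sqrt(C1 + z^2)


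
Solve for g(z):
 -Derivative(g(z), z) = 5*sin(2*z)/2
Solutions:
 g(z) = C1 + 5*cos(2*z)/4


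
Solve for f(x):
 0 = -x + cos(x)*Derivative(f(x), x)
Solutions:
 f(x) = C1 + Integral(x/cos(x), x)


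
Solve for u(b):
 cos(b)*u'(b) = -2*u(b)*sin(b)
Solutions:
 u(b) = C1*cos(b)^2


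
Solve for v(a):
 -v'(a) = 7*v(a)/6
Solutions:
 v(a) = C1*exp(-7*a/6)


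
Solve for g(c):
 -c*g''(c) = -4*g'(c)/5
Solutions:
 g(c) = C1 + C2*c^(9/5)


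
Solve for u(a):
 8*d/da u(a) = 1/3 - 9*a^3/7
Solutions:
 u(a) = C1 - 9*a^4/224 + a/24


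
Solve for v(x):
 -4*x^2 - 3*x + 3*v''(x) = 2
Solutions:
 v(x) = C1 + C2*x + x^4/9 + x^3/6 + x^2/3


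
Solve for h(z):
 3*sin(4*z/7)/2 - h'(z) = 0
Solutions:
 h(z) = C1 - 21*cos(4*z/7)/8


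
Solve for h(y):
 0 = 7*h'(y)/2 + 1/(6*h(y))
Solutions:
 h(y) = -sqrt(C1 - 42*y)/21
 h(y) = sqrt(C1 - 42*y)/21


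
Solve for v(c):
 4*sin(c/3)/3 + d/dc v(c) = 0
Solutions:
 v(c) = C1 + 4*cos(c/3)


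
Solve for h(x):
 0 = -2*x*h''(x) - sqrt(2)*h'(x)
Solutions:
 h(x) = C1 + C2*x^(1 - sqrt(2)/2)


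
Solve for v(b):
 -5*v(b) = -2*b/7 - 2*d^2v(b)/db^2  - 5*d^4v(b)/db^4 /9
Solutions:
 v(b) = C1*exp(-sqrt(15)*b*sqrt(-3 + sqrt(34))/5) + C2*exp(sqrt(15)*b*sqrt(-3 + sqrt(34))/5) + C3*sin(sqrt(15)*b*sqrt(3 + sqrt(34))/5) + C4*cos(sqrt(15)*b*sqrt(3 + sqrt(34))/5) + 2*b/35


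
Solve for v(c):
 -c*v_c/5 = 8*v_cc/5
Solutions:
 v(c) = C1 + C2*erf(c/4)


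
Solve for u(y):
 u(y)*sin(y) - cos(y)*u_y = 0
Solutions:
 u(y) = C1/cos(y)


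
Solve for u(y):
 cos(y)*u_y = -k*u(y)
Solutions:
 u(y) = C1*exp(k*(log(sin(y) - 1) - log(sin(y) + 1))/2)


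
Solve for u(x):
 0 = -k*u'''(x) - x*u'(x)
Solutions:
 u(x) = C1 + Integral(C2*airyai(x*(-1/k)^(1/3)) + C3*airybi(x*(-1/k)^(1/3)), x)


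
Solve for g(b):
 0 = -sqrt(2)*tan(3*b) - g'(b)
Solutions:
 g(b) = C1 + sqrt(2)*log(cos(3*b))/3


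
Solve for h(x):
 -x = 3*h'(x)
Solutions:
 h(x) = C1 - x^2/6


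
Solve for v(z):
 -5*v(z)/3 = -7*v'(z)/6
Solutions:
 v(z) = C1*exp(10*z/7)


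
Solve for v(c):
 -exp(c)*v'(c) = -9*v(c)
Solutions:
 v(c) = C1*exp(-9*exp(-c))


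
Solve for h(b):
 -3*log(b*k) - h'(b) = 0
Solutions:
 h(b) = C1 - 3*b*log(b*k) + 3*b


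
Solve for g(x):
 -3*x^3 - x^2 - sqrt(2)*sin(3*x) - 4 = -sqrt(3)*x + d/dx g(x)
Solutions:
 g(x) = C1 - 3*x^4/4 - x^3/3 + sqrt(3)*x^2/2 - 4*x + sqrt(2)*cos(3*x)/3


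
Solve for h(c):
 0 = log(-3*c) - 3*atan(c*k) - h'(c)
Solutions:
 h(c) = C1 + c*log(-c) - c + c*log(3) - 3*Piecewise((c*atan(c*k) - log(c^2*k^2 + 1)/(2*k), Ne(k, 0)), (0, True))


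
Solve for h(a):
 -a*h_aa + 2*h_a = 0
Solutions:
 h(a) = C1 + C2*a^3


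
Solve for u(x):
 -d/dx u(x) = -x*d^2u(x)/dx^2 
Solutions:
 u(x) = C1 + C2*x^2


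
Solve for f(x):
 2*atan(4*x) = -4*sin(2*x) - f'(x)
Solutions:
 f(x) = C1 - 2*x*atan(4*x) + log(16*x^2 + 1)/4 + 2*cos(2*x)


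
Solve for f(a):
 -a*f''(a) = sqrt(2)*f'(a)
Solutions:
 f(a) = C1 + C2*a^(1 - sqrt(2))


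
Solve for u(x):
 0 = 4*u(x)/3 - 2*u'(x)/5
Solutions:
 u(x) = C1*exp(10*x/3)


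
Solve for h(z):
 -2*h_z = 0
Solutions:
 h(z) = C1


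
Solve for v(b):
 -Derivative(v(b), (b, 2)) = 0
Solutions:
 v(b) = C1 + C2*b


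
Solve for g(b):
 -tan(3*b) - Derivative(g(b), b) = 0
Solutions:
 g(b) = C1 + log(cos(3*b))/3


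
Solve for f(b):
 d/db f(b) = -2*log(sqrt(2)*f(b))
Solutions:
 Integral(1/(2*log(_y) + log(2)), (_y, f(b))) = C1 - b


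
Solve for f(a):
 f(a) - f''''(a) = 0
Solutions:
 f(a) = C1*exp(-a) + C2*exp(a) + C3*sin(a) + C4*cos(a)


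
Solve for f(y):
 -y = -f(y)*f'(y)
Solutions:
 f(y) = -sqrt(C1 + y^2)
 f(y) = sqrt(C1 + y^2)


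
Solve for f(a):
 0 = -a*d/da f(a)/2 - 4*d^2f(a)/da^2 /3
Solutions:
 f(a) = C1 + C2*erf(sqrt(3)*a/4)


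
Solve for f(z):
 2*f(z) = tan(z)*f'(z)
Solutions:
 f(z) = C1*sin(z)^2


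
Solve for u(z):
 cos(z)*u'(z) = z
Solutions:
 u(z) = C1 + Integral(z/cos(z), z)


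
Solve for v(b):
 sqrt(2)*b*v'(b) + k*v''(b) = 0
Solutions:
 v(b) = C1 + C2*sqrt(k)*erf(2^(3/4)*b*sqrt(1/k)/2)


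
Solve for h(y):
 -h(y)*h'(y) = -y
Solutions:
 h(y) = -sqrt(C1 + y^2)
 h(y) = sqrt(C1 + y^2)
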